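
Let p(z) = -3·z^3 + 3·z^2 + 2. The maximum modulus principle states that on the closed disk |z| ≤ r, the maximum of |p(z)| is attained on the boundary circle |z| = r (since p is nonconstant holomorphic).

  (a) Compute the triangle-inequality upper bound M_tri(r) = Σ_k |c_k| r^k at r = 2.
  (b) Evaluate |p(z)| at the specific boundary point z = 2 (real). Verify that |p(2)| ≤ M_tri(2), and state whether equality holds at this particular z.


Coefficients: c_0 = 2, c_1 = 0, c_2 = 3, c_3 = -3. Radius r = 2.
Part (a). Triangle bound: M_tri(r) = Σ_k |c_k| r^k
  = |2|·2^0 + |0|·2^1 + |3|·2^2 + |-3|·2^3
  = 2 + 0 + 12 + 24 = 38.
This bounds M(r) := max_{|z|=r} |p(z)| from above; equality holds iff all terms c_k z^k can be made to align in phase at a single z on |z|=r.
Part (b). At z = 2 (real, on the circle |z| = r):
  p(2) = (2)·2^0 + (0)·2^1 + (3)·2^2 + (-3)·2^3 = -10.
  |p(2)| = 10.
Check: |p(2)| = 10 ≤ 38 = M_tri(2). ✓ Equality does not hold at z = 2 (the coefficients have mixed signs, so the terms do not all align in phase there).

M_tri(2) = 38; |p(2)| = 10; equality at z=2: no.


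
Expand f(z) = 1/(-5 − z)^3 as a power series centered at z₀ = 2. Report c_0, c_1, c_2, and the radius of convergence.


Let w = z − z₀, so z = z₀ + w.
Then -5 − z = -5 − (z₀ + w) = (-5 − z₀) − w = -7 − w.
f(z) = 1/(-7 − w)^3 = (1/(-7)^3) · (1 − w/(-7))^{−3}.
By the binomial series (1−u)^{−3} = Σ_{n≥0} C(n+2, 2) u^n for |u|<1, with u = w/(-7):
  c_n = C(n+2, 2) / (-7)^(n+3).
  c_0 = 1/(-7)^3 = -1/343.
  c_1 = 3/(-7)^4 = 3/2401.
  c_2 = 6/(-7)^5 = -6/16807.
The series is valid for |w/d| < 1, i.e. |z − z₀| < |d|.
Radius of convergence: R = |-5 − z₀| = |-7| = 7 (distance from z₀ to the singularity z = -5).

c_0 = -1/343, c_1 = 3/2401, c_2 = -6/16807; R = 7.


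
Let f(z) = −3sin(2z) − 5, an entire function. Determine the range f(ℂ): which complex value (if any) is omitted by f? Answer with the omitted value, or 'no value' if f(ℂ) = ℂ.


Little Picard bounds the complement of f(ℂ) to at most one point.
sin is entire and surjective onto ℂ: for every w ∈ ℂ, sin(ζ) = w has a solution ζ ∈ ℂ (e.g., via the complex inverse arcsin). With ζ = 2z this gives z = ζ/(2). Then -3·sin(2z) takes every value in -3·ℂ = ℂ, and adding -5 is a bijection of ℂ. So f is surjective and omits no value. (Note: only on the real line is sin bounded by [−1, 1].)

Omitted value: no value.


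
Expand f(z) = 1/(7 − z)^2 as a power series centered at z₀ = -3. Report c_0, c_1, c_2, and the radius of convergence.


Let w = z − z₀, so z = z₀ + w.
Then 7 − z = 7 − (z₀ + w) = (7 − z₀) − w = 10 − w.
f(z) = 1/(10 − w)^2 = (1/(10)^2) · (1 − w/(10))^{−2}.
By the binomial series (1−u)^{−2} = Σ_{n≥0} C(n+1, 1) u^n for |u|<1, with u = w/(10):
  c_n = C(n+1, 1) / (10)^(n+2).
  c_0 = 1/(10)^2 = 1/100.
  c_1 = 2/(10)^3 = 1/500.
  c_2 = 3/(10)^4 = 3/10000.
The series is valid for |w/d| < 1, i.e. |z − z₀| < |d|.
Radius of convergence: R = |7 − z₀| = |10| = 10 (distance from z₀ to the singularity z = 7).

c_0 = 1/100, c_1 = 1/500, c_2 = 3/10000; R = 10.


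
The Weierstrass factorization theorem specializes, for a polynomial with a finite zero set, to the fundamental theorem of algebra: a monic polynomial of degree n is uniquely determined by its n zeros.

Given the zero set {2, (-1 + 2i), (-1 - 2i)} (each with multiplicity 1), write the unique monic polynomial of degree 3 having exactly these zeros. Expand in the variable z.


The polynomial is p(z) = ∏_{α ∈ S} (z − α), where S = {2, (-1 + 2i), (-1 - 2i)}.
Expanding the product yields: p(z) = z^3 + z -10.
Note conjugate pairs combine to real quadratics: (z − (-1+2i))(z − (-1−2i)) = z² + 2z + 5.
The resulting polynomial has degree 3 and real coefficients as required.

p(z) = z^3 + z -10.


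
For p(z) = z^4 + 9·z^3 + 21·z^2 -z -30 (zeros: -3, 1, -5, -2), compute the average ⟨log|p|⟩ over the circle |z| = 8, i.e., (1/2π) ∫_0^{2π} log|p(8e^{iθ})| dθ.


Zeros: -5, -3, -2, 1; r = 8.
Inside |z| < r: -5, -3, -2, 1. Outside (|z| ≥ r): ∅.
p(0) = -30, so log|p(0)| = log(30) = 3.4012.
Apply Jensen: I(r) = log|p(0)| + Σ_k log(r/|z_k|), summed over zeros inside |z| < r.
  log(r/|z_k|) for z_k = -3: log(8/3) = 0.9808
  log(r/|z_k|) for z_k = 1: log(8/1) = 2.0794
  log(r/|z_k|) for z_k = -5: log(8/5) = 0.4700
  log(r/|z_k|) for z_k = -2: log(8/2) = 1.3863
Sum over inside zeros: 4.9166.
I(r) = log|p(0)| + (inside sum) = 3.4012 + 4.9166 = 8.3178.
Closed form (all zeros inside, monic): I(r) = n·log(r) = 4·log(8) = 8.3178. ✓

I(r) ≈ 8.3178.


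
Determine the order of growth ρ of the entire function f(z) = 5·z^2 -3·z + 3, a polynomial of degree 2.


|f(z)| ≤ Σ|c_k|·r^k = O(r^2) as r → ∞. Polynomial growth is O(e^{r^ε}) for every ε > 0 (since r^2/e^{r^ε} → 0), so ρ ≤ ε for all ε > 0, i.e. ρ = 0. Every nonconstant polynomial has order 0.
Therefore ρ = 0.

Order ρ = 0.


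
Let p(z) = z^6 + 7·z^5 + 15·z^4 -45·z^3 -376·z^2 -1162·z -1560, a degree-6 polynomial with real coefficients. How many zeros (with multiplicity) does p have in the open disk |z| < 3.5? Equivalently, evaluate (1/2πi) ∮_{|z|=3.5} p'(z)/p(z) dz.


The zeros of p are: -3, 4, (-1 + 3i), (-1 - 3i), (-3 + 2i), (-3 - 2i).
Their magnitudes are: 3, 4, 3.162, 3.162, 3.606, 3.606.
Zeros with |z| < R = 3.5: -3, (-1 + 3i), (-1 - 3i).
Count = 3.
By the argument principle, (1/2πi) ∮_{|z|=R} p'(z)/p(z) dz equals exactly this count.

Number of zeros inside |z| < 3.5: 3.


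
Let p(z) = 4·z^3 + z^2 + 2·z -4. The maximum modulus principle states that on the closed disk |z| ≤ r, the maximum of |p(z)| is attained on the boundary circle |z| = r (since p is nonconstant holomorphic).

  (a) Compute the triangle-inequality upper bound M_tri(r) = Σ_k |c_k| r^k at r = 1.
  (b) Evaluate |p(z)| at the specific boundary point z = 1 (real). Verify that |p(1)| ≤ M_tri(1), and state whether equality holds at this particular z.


Coefficients: c_0 = -4, c_1 = 2, c_2 = 1, c_3 = 4. Radius r = 1.
Part (a). Triangle bound: M_tri(r) = Σ_k |c_k| r^k
  = |-4|·1^0 + |2|·1^1 + |1|·1^2 + |4|·1^3
  = 4 + 2 + 1 + 4 = 11.
This bounds M(r) := max_{|z|=r} |p(z)| from above; equality holds iff all terms c_k z^k can be made to align in phase at a single z on |z|=r.
Part (b). At z = 1 (real, on the circle |z| = r):
  p(1) = (-4)·1^0 + (2)·1^1 + (1)·1^2 + (4)·1^3 = 3.
  |p(1)| = 3.
Check: |p(1)| = 3 ≤ 11 = M_tri(1). ✓ Equality does not hold at z = 1 (the coefficients have mixed signs, so the terms do not all align in phase there).

M_tri(1) = 11; |p(1)| = 3; equality at z=1: no.


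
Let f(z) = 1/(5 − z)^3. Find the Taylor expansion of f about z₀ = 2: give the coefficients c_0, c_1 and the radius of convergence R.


Let w = z − z₀, so z = z₀ + w.
Then 5 − z = 5 − (z₀ + w) = (5 − z₀) − w = 3 − w.
f(z) = 1/(3 − w)^3 = (1/(3)^3) · (1 − w/(3))^{−3}.
By the binomial series (1−u)^{−3} = Σ_{n≥0} C(n+2, 2) u^n for |u|<1, with u = w/(3):
  c_n = C(n+2, 2) / (3)^(n+3).
  c_0 = 1/(3)^3 = 1/27.
  c_1 = 3/(3)^4 = 1/27.
The series is valid for |w/d| < 1, i.e. |z − z₀| < |d|.
Radius of convergence: R = |5 − z₀| = |3| = 3 (distance from z₀ to the singularity z = 5).

c_0 = 1/27, c_1 = 1/27; R = 3.


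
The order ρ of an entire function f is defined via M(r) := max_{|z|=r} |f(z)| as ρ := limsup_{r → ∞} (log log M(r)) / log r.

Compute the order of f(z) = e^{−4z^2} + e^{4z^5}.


Each summand is entire of order 2 and 5 respectively (as in the single-exponential case). The order of a sum is at most the max of the orders, so ρ ≤ 5. For the lower bound: on |z|=r choose arg z so that 4z^5 is real positive; then |e^{4z^5}| = e^{4r^5} while |e^{-4z^2}| ≤ e^{4r^2} = o(e^{4r^5}). So |f| ≥ e^{4r^5}(1 − o(1)) and ρ ≥ 5. Hence ρ = max(2, 5) = 5.
Therefore ρ = 5.

Order ρ = 5.


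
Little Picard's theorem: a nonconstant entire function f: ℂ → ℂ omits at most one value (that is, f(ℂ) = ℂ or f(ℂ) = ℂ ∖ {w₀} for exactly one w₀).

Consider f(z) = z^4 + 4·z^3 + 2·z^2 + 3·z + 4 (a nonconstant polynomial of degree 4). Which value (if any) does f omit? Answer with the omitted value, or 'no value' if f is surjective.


Little Picard bounds the complement of f(ℂ) to at most one point.
For every w ∈ ℂ, the equation p(z) − w = 0 is a nonconstant polynomial in z and hence has at least one root by the fundamental theorem of algebra. So p is surjective onto ℂ, omitting no value.

Omitted value: no value.


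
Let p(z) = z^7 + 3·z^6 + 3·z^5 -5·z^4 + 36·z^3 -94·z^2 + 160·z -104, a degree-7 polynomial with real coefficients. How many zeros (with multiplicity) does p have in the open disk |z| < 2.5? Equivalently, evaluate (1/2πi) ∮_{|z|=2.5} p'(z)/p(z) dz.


The zeros of p are: (-3 + 2i), (-3 - 2i), 1, (0 + 2i), (0 - 2i), (1 + 1i), (1 - 1i).
Their magnitudes are: 3.606, 3.606, 1, 2, 2, 1.414, 1.414.
Zeros with |z| < R = 2.5: 1, (0 + 2i), (0 - 2i), (1 + 1i), (1 - 1i).
Count = 5.
By the argument principle, (1/2πi) ∮_{|z|=R} p'(z)/p(z) dz equals exactly this count.

Number of zeros inside |z| < 2.5: 5.


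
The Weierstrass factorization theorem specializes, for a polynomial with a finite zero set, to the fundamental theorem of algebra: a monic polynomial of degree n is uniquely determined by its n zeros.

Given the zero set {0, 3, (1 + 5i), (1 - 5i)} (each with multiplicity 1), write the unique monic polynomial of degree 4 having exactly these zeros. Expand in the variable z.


The polynomial is p(z) = ∏_{α ∈ S} (z − α), where S = {0, 3, (1 + 5i), (1 - 5i)}.
Expanding the product yields: p(z) = z^4 -5·z^3 + 32·z^2 -78·z.
Note conjugate pairs combine to real quadratics: (z − (1+5i))(z − (1−5i)) = z² − 2z + 26.
The resulting polynomial has degree 4 and real coefficients as required.

p(z) = z^4 -5·z^3 + 32·z^2 -78·z.


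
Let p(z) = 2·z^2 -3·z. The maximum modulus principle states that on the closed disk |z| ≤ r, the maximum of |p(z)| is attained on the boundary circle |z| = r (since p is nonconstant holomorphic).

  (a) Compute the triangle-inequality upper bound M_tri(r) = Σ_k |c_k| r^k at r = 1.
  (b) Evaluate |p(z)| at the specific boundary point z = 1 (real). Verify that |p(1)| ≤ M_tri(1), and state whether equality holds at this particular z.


Coefficients: c_0 = 0, c_1 = -3, c_2 = 2. Radius r = 1.
Part (a). Triangle bound: M_tri(r) = Σ_k |c_k| r^k
  = |0|·1^0 + |-3|·1^1 + |2|·1^2
  = 0 + 3 + 2 = 5.
This bounds M(r) := max_{|z|=r} |p(z)| from above; equality holds iff all terms c_k z^k can be made to align in phase at a single z on |z|=r.
Part (b). At z = 1 (real, on the circle |z| = r):
  p(1) = (0)·1^0 + (-3)·1^1 + (2)·1^2 = -1.
  |p(1)| = 1.
Check: |p(1)| = 1 ≤ 5 = M_tri(1). ✓ Equality does not hold at z = 1 (the coefficients have mixed signs, so the terms do not all align in phase there).

M_tri(1) = 5; |p(1)| = 1; equality at z=1: no.


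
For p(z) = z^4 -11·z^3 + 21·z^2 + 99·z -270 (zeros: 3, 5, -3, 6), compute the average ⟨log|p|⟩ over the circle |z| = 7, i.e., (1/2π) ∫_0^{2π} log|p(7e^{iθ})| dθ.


Zeros: -3, 3, 5, 6; r = 7.
Inside |z| < r: -3, 3, 5, 6. Outside (|z| ≥ r): ∅.
p(0) = -270, so log|p(0)| = log(270) = 5.5984.
Apply Jensen: I(r) = log|p(0)| + Σ_k log(r/|z_k|), summed over zeros inside |z| < r.
  log(r/|z_k|) for z_k = 3: log(7/3) = 0.8473
  log(r/|z_k|) for z_k = 5: log(7/5) = 0.3365
  log(r/|z_k|) for z_k = -3: log(7/3) = 0.8473
  log(r/|z_k|) for z_k = 6: log(7/6) = 0.1542
Sum over inside zeros: 2.1852.
I(r) = log|p(0)| + (inside sum) = 5.5984 + 2.1852 = 7.7836.
Closed form (all zeros inside, monic): I(r) = n·log(r) = 4·log(7) = 7.7836. ✓

I(r) ≈ 7.7836.


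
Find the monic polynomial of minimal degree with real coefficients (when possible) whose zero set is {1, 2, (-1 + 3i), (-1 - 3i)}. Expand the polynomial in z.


The polynomial is p(z) = ∏_{α ∈ S} (z − α), where S = {1, 2, (-1 + 3i), (-1 - 3i)}.
Expanding the product yields: p(z) = z^4 -z^3 + 6·z^2 -26·z + 20.
Note conjugate pairs combine to real quadratics: (z − (-1+3i))(z − (-1−3i)) = z² + 2z + 10.
The resulting polynomial has degree 4 and real coefficients as required.

p(z) = z^4 -z^3 + 6·z^2 -26·z + 20.


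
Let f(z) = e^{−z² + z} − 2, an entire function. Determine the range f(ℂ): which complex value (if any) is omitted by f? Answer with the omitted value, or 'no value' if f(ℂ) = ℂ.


Little Picard bounds the complement of f(ℂ) to at most one point.
The exponent g(z) = −z² + z is a nonconstant polynomial, hence surjective onto ℂ. So e^{g(z)} takes every value in {e^w : w ∈ ℂ} = ℂ ∖ {0}. Adding -2 shifts the range to ℂ ∖ {-2}. f omits exactly -2.

Omitted value: -2.


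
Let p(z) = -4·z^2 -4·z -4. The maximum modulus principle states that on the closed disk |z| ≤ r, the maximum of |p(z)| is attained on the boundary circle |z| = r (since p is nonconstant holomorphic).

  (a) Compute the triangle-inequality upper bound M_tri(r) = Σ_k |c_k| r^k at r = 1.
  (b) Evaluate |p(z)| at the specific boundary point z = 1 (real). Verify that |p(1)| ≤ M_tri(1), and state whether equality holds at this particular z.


Coefficients: c_0 = -4, c_1 = -4, c_2 = -4. Radius r = 1.
Part (a). Triangle bound: M_tri(r) = Σ_k |c_k| r^k
  = |-4|·1^0 + |-4|·1^1 + |-4|·1^2
  = 4 + 4 + 4 = 12.
This bounds M(r) := max_{|z|=r} |p(z)| from above; equality holds iff all terms c_k z^k can be made to align in phase at a single z on |z|=r.
Part (b). At z = 1 (real, on the circle |z| = r):
  p(1) = (-4)·1^0 + (-4)·1^1 + (-4)·1^2 = -12.
  |p(1)| = 12.
Since all nonzero coefficients share the same sign, |p(1)| = 12 = M_tri(1); the triangle bound is attained at z = 1, so in fact M(r) = 12.

M_tri(1) = 12; |p(1)| = 12; equality at z=1: yes.


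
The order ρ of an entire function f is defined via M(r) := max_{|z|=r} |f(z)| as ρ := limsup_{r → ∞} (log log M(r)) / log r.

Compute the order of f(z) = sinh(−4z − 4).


sinh(w) is a linear combination of e^{iw} and e^{−iw} (or e^w, e^{−w} in the hyperbolic case), so |sinh(w)| ≤ e^{|w|}. With w = −4z − 4, |w| ≤ 4|z| + 4 = 4r + 4 on |z| = r, giving M(r) ≤ e^{4r + 4}, so ρ ≤ 1. On a suitable ray (z = it for sin/cos; z = t for sinh/cosh, t real → ∞), |sinh(−4z − 4)| grows like e^{4|t|}/2, so ρ ≥ 1. Hence ρ = 1.
Therefore ρ = 1.

Order ρ = 1.


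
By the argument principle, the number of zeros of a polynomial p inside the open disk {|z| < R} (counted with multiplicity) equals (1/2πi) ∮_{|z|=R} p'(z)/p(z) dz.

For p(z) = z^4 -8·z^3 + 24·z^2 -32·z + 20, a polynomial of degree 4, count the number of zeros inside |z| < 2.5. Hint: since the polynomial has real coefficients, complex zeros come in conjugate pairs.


The zeros of p are: (1 + 1i), (1 - 1i), (3 + 1i), (3 - 1i).
Their magnitudes are: 1.414, 1.414, 3.162, 3.162.
Zeros with |z| < R = 2.5: (1 + 1i), (1 - 1i).
Count = 2.
By the argument principle, (1/2πi) ∮_{|z|=R} p'(z)/p(z) dz equals exactly this count.

Number of zeros inside |z| < 2.5: 2.


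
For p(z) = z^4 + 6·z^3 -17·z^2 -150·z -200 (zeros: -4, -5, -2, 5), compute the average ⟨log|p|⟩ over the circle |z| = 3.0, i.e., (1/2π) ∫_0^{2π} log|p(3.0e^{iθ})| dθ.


Zeros: -5, -4, -2, 5; r = 3.0.
Inside |z| < r: -2. Outside (|z| ≥ r): -5, -4, 5.
p(0) = -200, so log|p(0)| = log(200) = 5.2983.
Apply Jensen: I(r) = log|p(0)| + Σ_k log(r/|z_k|), summed over zeros inside |z| < r.
  log(r/|z_k|) for z_k = -2: log(3.0/2) = 0.4055
  Outside zeros (-5, -4, 5) contribute nothing to the Jensen sum.
Sum over inside zeros: 0.4055.
I(r) = log|p(0)| + (inside sum) = 5.2983 + 0.4055 = 5.7038.
Note: since some zeros are outside |z| ≤ r, the simplified n·log(r) form does NOT apply — only the inside zeros contribute.

I(r) ≈ 5.7038.


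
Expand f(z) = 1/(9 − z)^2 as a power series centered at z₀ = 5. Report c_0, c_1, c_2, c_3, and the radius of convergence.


Let w = z − z₀, so z = z₀ + w.
Then 9 − z = 9 − (z₀ + w) = (9 − z₀) − w = 4 − w.
f(z) = 1/(4 − w)^2 = (1/(4)^2) · (1 − w/(4))^{−2}.
By the binomial series (1−u)^{−2} = Σ_{n≥0} C(n+1, 1) u^n for |u|<1, with u = w/(4):
  c_n = C(n+1, 1) / (4)^(n+2).
  c_0 = 1/(4)^2 = 1/16.
  c_1 = 2/(4)^3 = 1/32.
  c_2 = 3/(4)^4 = 3/256.
  c_3 = 4/(4)^5 = 1/256.
The series is valid for |w/d| < 1, i.e. |z − z₀| < |d|.
Radius of convergence: R = |9 − z₀| = |4| = 4 (distance from z₀ to the singularity z = 9).

c_0 = 1/16, c_1 = 1/32, c_2 = 3/256, c_3 = 1/256; R = 4.


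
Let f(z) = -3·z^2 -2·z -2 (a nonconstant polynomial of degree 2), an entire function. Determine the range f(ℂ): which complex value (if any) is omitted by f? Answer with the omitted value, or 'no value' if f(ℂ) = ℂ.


Little Picard bounds the complement of f(ℂ) to at most one point.
For every w ∈ ℂ, the equation p(z) − w = 0 is a nonconstant polynomial in z and hence has at least one root by the fundamental theorem of algebra. So p is surjective onto ℂ, omitting no value.

Omitted value: no value.


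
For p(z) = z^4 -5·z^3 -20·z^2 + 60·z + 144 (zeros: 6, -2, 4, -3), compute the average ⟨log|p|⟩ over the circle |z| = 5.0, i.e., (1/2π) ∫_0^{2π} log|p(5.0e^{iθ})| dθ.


Zeros: -3, -2, 4, 6; r = 5.0.
Inside |z| < r: -3, -2, 4. Outside (|z| ≥ r): 6.
p(0) = 144, so log|p(0)| = log(144) = 4.9698.
Apply Jensen: I(r) = log|p(0)| + Σ_k log(r/|z_k|), summed over zeros inside |z| < r.
  log(r/|z_k|) for z_k = -2: log(5.0/2) = 0.9163
  log(r/|z_k|) for z_k = 4: log(5.0/4) = 0.2231
  log(r/|z_k|) for z_k = -3: log(5.0/3) = 0.5108
  Outside zeros (6) contribute nothing to the Jensen sum.
Sum over inside zeros: 1.6503.
I(r) = log|p(0)| + (inside sum) = 4.9698 + 1.6503 = 6.6201.
Note: since some zeros are outside |z| ≤ r, the simplified n·log(r) form does NOT apply — only the inside zeros contribute.

I(r) ≈ 6.6201.


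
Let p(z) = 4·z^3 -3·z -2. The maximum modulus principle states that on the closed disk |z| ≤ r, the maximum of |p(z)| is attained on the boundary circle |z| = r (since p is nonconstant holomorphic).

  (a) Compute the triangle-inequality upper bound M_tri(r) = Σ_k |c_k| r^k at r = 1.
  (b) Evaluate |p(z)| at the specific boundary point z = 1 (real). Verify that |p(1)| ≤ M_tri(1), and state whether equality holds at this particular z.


Coefficients: c_0 = -2, c_1 = -3, c_2 = 0, c_3 = 4. Radius r = 1.
Part (a). Triangle bound: M_tri(r) = Σ_k |c_k| r^k
  = |-2|·1^0 + |-3|·1^1 + |0|·1^2 + |4|·1^3
  = 2 + 3 + 0 + 4 = 9.
This bounds M(r) := max_{|z|=r} |p(z)| from above; equality holds iff all terms c_k z^k can be made to align in phase at a single z on |z|=r.
Part (b). At z = 1 (real, on the circle |z| = r):
  p(1) = (-2)·1^0 + (-3)·1^1 + (0)·1^2 + (4)·1^3 = -1.
  |p(1)| = 1.
Check: |p(1)| = 1 ≤ 9 = M_tri(1). ✓ Equality does not hold at z = 1 (the coefficients have mixed signs, so the terms do not all align in phase there).

M_tri(1) = 9; |p(1)| = 1; equality at z=1: no.


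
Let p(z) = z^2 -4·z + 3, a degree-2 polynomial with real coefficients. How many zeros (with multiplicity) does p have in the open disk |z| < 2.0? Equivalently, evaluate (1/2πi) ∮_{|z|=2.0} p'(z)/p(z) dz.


The zeros of p are: 3, 1.
Their magnitudes are: 3, 1.
Zeros with |z| < R = 2.0: 1.
Count = 1.
By the argument principle, (1/2πi) ∮_{|z|=R} p'(z)/p(z) dz equals exactly this count.

Number of zeros inside |z| < 2.0: 1.


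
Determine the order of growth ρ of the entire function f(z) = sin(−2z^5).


Write sin(w) = (e^{iw} ± e^{−iw})/(2 or 2i), so |sin(w)| ≤ e^{|w|}. With w = −2z^5, |w| ≤ 2r^5 + 0 on |z|=r, giving M(r) ≤ e^{2r^5 + 0} and ρ ≤ 5. For the lower bound, choose z on |z|=r with -2z^5 purely imaginary of modulus 2r^5; then |sin(−2z^5)| grows like e^{2r^5}/2, so ρ ≥ 5. Hence ρ = 5.
Therefore ρ = 5.

Order ρ = 5.


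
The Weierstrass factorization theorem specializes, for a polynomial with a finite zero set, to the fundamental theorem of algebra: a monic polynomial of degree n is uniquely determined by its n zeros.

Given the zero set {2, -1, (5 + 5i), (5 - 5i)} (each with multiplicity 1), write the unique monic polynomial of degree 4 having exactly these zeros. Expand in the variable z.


The polynomial is p(z) = ∏_{α ∈ S} (z − α), where S = {2, -1, (5 + 5i), (5 - 5i)}.
Expanding the product yields: p(z) = z^4 -11·z^3 + 58·z^2 -30·z -100.
Note conjugate pairs combine to real quadratics: (z − (5+5i))(z − (5−5i)) = z² − 10z + 50.
The resulting polynomial has degree 4 and real coefficients as required.

p(z) = z^4 -11·z^3 + 58·z^2 -30·z -100.


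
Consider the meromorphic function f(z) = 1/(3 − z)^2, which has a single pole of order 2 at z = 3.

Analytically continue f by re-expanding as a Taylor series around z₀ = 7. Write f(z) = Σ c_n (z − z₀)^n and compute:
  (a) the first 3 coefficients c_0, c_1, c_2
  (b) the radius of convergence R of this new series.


Let w = z − z₀, so z = z₀ + w.
Then 3 − z = 3 − (z₀ + w) = (3 − z₀) − w = -4 − w.
f(z) = 1/(-4 − w)^2 = (1/(-4)^2) · (1 − w/(-4))^{−2}.
By the binomial series (1−u)^{−2} = Σ_{n≥0} C(n+1, 1) u^n for |u|<1, with u = w/(-4):
  c_n = C(n+1, 1) / (-4)^(n+2).
  c_0 = 1/(-4)^2 = 1/16.
  c_1 = 2/(-4)^3 = -1/32.
  c_2 = 3/(-4)^4 = 3/256.
The series is valid for |w/d| < 1, i.e. |z − z₀| < |d|.
Radius of convergence: R = |3 − z₀| = |-4| = 4 (distance from z₀ to the singularity z = 3).

c_0 = 1/16, c_1 = -1/32, c_2 = 3/256; R = 4.


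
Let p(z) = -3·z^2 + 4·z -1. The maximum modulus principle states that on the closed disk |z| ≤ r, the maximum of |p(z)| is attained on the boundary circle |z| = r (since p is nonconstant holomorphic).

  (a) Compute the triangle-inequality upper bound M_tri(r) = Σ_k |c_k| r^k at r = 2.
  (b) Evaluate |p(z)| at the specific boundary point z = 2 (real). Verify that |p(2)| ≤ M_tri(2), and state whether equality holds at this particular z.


Coefficients: c_0 = -1, c_1 = 4, c_2 = -3. Radius r = 2.
Part (a). Triangle bound: M_tri(r) = Σ_k |c_k| r^k
  = |-1|·2^0 + |4|·2^1 + |-3|·2^2
  = 1 + 8 + 12 = 21.
This bounds M(r) := max_{|z|=r} |p(z)| from above; equality holds iff all terms c_k z^k can be made to align in phase at a single z on |z|=r.
Part (b). At z = 2 (real, on the circle |z| = r):
  p(2) = (-1)·2^0 + (4)·2^1 + (-3)·2^2 = -5.
  |p(2)| = 5.
Check: |p(2)| = 5 ≤ 21 = M_tri(2). ✓ Equality does not hold at z = 2 (the coefficients have mixed signs, so the terms do not all align in phase there).

M_tri(2) = 21; |p(2)| = 5; equality at z=2: no.


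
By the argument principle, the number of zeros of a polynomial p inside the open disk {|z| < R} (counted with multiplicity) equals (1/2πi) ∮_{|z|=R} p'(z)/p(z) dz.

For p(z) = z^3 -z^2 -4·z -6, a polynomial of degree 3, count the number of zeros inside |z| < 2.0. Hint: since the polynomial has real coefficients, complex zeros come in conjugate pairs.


The zeros of p are: 3, (-1 + 1i), (-1 - 1i).
Their magnitudes are: 3, 1.414, 1.414.
Zeros with |z| < R = 2.0: (-1 + 1i), (-1 - 1i).
Count = 2.
By the argument principle, (1/2πi) ∮_{|z|=R} p'(z)/p(z) dz equals exactly this count.

Number of zeros inside |z| < 2.0: 2.


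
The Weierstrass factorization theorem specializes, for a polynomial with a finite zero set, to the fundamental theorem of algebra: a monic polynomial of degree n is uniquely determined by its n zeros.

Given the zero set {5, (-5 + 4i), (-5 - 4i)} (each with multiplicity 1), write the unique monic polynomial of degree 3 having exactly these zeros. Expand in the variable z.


The polynomial is p(z) = ∏_{α ∈ S} (z − α), where S = {5, (-5 + 4i), (-5 - 4i)}.
Expanding the product yields: p(z) = z^3 + 5·z^2 -9·z -205.
Note conjugate pairs combine to real quadratics: (z − (-5+4i))(z − (-5−4i)) = z² + 10z + 41.
The resulting polynomial has degree 3 and real coefficients as required.

p(z) = z^3 + 5·z^2 -9·z -205.


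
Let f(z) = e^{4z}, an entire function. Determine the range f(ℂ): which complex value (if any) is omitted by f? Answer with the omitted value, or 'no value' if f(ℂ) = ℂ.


Little Picard bounds the complement of f(ℂ) to at most one point.
e^{4z} is never zero on ℂ, so 1·e^{4z} takes every value in ℂ ∖ {0}. Adding 0 shifts the range to ℂ ∖ {0}. Thus f omits exactly the value 0.

Omitted value: 0.


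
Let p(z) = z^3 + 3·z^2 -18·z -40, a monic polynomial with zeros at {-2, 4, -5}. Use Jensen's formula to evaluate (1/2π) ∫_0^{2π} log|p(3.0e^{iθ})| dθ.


Zeros: -5, -2, 4; r = 3.0.
Inside |z| < r: -2. Outside (|z| ≥ r): -5, 4.
p(0) = -40, so log|p(0)| = log(40) = 3.6889.
Apply Jensen: I(r) = log|p(0)| + Σ_k log(r/|z_k|), summed over zeros inside |z| < r.
  log(r/|z_k|) for z_k = -2: log(3.0/2) = 0.4055
  Outside zeros (-5, 4) contribute nothing to the Jensen sum.
Sum over inside zeros: 0.4055.
I(r) = log|p(0)| + (inside sum) = 3.6889 + 0.4055 = 4.0943.
Note: since some zeros are outside |z| ≤ r, the simplified n·log(r) form does NOT apply — only the inside zeros contribute.

I(r) ≈ 4.0943.


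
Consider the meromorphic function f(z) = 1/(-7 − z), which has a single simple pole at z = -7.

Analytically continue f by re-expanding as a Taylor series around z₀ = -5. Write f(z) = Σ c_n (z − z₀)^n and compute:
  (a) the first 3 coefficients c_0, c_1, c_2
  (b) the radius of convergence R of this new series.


Let w = z − z₀, so z = z₀ + w.
Then -7 − z = -7 − (z₀ + w) = (-7 − z₀) − w = -2 − w.
f(z) = 1/(-2 − w) = (1/(-2)) · 1/(1 − w/(-2)) = Σ_{n≥0} w^n / (-2)^(n+1).
So c_n = 1/(-2)^(n+1):
  c_0 = 1/(-2)^1 = -1/2.
  c_1 = 1/(-2)^2 = 1/4.
  c_2 = 1/(-2)^3 = -1/8.
The series is valid for |w/d| < 1, i.e. |z − z₀| < |d|.
Radius of convergence: R = |-7 − z₀| = |-2| = 2 (distance from z₀ to the singularity z = -7).

c_0 = -1/2, c_1 = 1/4, c_2 = -1/8; R = 2.


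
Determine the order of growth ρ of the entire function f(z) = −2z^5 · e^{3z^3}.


M(r) = max_{|z|=r} |-2|·|z|^5·|e^{3z^3}| = 2·r^5 · e^{3r^3} (the factors attain their maxima compatibly on |z|=r). Then log M(r) = log 2 + 5·log r + 3r^3, dominated by the last term, so log log M(r) ~ 3·log r. The polynomial factor -2z^5 contributes only a log r term and does not affect the order. ρ = 3.
Therefore ρ = 3.

Order ρ = 3.


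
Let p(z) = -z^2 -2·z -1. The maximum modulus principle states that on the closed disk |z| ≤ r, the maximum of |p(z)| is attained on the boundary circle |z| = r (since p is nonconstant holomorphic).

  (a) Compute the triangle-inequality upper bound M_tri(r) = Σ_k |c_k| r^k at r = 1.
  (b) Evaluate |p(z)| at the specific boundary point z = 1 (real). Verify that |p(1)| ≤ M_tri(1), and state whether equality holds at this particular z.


Coefficients: c_0 = -1, c_1 = -2, c_2 = -1. Radius r = 1.
Part (a). Triangle bound: M_tri(r) = Σ_k |c_k| r^k
  = |-1|·1^0 + |-2|·1^1 + |-1|·1^2
  = 1 + 2 + 1 = 4.
This bounds M(r) := max_{|z|=r} |p(z)| from above; equality holds iff all terms c_k z^k can be made to align in phase at a single z on |z|=r.
Part (b). At z = 1 (real, on the circle |z| = r):
  p(1) = (-1)·1^0 + (-2)·1^1 + (-1)·1^2 = -4.
  |p(1)| = 4.
Since all nonzero coefficients share the same sign, |p(1)| = 4 = M_tri(1); the triangle bound is attained at z = 1, so in fact M(r) = 4.

M_tri(1) = 4; |p(1)| = 4; equality at z=1: yes.


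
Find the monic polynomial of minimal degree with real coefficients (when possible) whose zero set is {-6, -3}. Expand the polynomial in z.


The polynomial is p(z) = ∏_{α ∈ S} (z − α), where S = {-6, -3}.
Expanding the product yields: p(z) = z^2 + 9·z + 18.
The resulting polynomial has degree 2 and real coefficients as required.

p(z) = z^2 + 9·z + 18.


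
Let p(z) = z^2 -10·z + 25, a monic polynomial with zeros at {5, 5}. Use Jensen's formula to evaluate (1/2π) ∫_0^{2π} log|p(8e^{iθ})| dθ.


Zeros: 5, 5; r = 8.
Inside |z| < r: 5, 5. Outside (|z| ≥ r): ∅.
p(0) = 25, so log|p(0)| = log(25) = 3.2189.
Apply Jensen: I(r) = log|p(0)| + Σ_k log(r/|z_k|), summed over zeros inside |z| < r.
  log(r/|z_k|) for z_k = 5: log(8/5) = 0.4700
  log(r/|z_k|) for z_k = 5: log(8/5) = 0.4700
Sum over inside zeros: 0.9400.
I(r) = log|p(0)| + (inside sum) = 3.2189 + 0.9400 = 4.1589.
Closed form (all zeros inside, monic): I(r) = n·log(r) = 2·log(8) = 4.1589. ✓

I(r) ≈ 4.1589.


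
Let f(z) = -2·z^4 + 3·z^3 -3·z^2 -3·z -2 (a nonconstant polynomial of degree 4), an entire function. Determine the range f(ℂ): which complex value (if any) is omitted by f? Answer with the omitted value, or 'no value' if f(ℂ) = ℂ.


Little Picard bounds the complement of f(ℂ) to at most one point.
For every w ∈ ℂ, the equation p(z) − w = 0 is a nonconstant polynomial in z and hence has at least one root by the fundamental theorem of algebra. So p is surjective onto ℂ, omitting no value.

Omitted value: no value.


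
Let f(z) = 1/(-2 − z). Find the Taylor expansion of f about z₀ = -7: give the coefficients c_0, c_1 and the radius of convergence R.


Let w = z − z₀, so z = z₀ + w.
Then -2 − z = -2 − (z₀ + w) = (-2 − z₀) − w = 5 − w.
f(z) = 1/(5 − w) = (1/(5)) · 1/(1 − w/(5)) = Σ_{n≥0} w^n / (5)^(n+1).
So c_n = 1/(5)^(n+1):
  c_0 = 1/(5)^1 = 1/5.
  c_1 = 1/(5)^2 = 1/25.
The series is valid for |w/d| < 1, i.e. |z − z₀| < |d|.
Radius of convergence: R = |-2 − z₀| = |5| = 5 (distance from z₀ to the singularity z = -2).

c_0 = 1/5, c_1 = 1/25; R = 5.


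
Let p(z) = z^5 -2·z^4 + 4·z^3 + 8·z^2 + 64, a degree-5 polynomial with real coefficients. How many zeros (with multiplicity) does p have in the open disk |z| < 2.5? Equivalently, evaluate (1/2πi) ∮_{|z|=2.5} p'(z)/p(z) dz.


The zeros of p are: (0 + 2i), (0 - 2i), (2 + 2i), (2 - 2i), -2.
Their magnitudes are: 2, 2, 2.828, 2.828, 2.
Zeros with |z| < R = 2.5: (0 + 2i), (0 - 2i), -2.
Count = 3.
By the argument principle, (1/2πi) ∮_{|z|=R} p'(z)/p(z) dz equals exactly this count.

Number of zeros inside |z| < 2.5: 3.


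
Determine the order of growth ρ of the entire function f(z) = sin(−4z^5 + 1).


Write sin(w) = (e^{iw} ± e^{−iw})/(2 or 2i), so |sin(w)| ≤ e^{|w|}. With w = −4z^5 + 1, |w| ≤ 4r^5 + 1 on |z|=r, giving M(r) ≤ e^{4r^5 + 1} and ρ ≤ 5. For the lower bound, choose z on |z|=r with -4z^5 purely imaginary of modulus 4r^5; then |sin(−4z^5 + 1)| grows like e^{4r^5}/2, so ρ ≥ 5. Hence ρ = 5.
Therefore ρ = 5.

Order ρ = 5.


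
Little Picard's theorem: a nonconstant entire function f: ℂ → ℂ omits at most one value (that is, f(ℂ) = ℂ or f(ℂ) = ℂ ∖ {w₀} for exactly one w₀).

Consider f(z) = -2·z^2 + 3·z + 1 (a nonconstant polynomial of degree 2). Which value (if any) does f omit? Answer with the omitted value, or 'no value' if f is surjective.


Little Picard bounds the complement of f(ℂ) to at most one point.
For every w ∈ ℂ, the equation p(z) − w = 0 is a nonconstant polynomial in z and hence has at least one root by the fundamental theorem of algebra. So p is surjective onto ℂ, omitting no value.

Omitted value: no value.


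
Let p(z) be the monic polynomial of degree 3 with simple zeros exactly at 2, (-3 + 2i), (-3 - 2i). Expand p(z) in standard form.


The polynomial is p(z) = ∏_{α ∈ S} (z − α), where S = {2, (-3 + 2i), (-3 - 2i)}.
Expanding the product yields: p(z) = z^3 + 4·z^2 + z -26.
Note conjugate pairs combine to real quadratics: (z − (-3+2i))(z − (-3−2i)) = z² + 6z + 13.
The resulting polynomial has degree 3 and real coefficients as required.

p(z) = z^3 + 4·z^2 + z -26.


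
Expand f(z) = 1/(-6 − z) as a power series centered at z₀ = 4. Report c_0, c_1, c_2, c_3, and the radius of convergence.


Let w = z − z₀, so z = z₀ + w.
Then -6 − z = -6 − (z₀ + w) = (-6 − z₀) − w = -10 − w.
f(z) = 1/(-10 − w) = (1/(-10)) · 1/(1 − w/(-10)) = Σ_{n≥0} w^n / (-10)^(n+1).
So c_n = 1/(-10)^(n+1):
  c_0 = 1/(-10)^1 = -1/10.
  c_1 = 1/(-10)^2 = 1/100.
  c_2 = 1/(-10)^3 = -1/1000.
  c_3 = 1/(-10)^4 = 1/10000.
The series is valid for |w/d| < 1, i.e. |z − z₀| < |d|.
Radius of convergence: R = |-6 − z₀| = |-10| = 10 (distance from z₀ to the singularity z = -6).

c_0 = -1/10, c_1 = 1/100, c_2 = -1/1000, c_3 = 1/10000; R = 10.


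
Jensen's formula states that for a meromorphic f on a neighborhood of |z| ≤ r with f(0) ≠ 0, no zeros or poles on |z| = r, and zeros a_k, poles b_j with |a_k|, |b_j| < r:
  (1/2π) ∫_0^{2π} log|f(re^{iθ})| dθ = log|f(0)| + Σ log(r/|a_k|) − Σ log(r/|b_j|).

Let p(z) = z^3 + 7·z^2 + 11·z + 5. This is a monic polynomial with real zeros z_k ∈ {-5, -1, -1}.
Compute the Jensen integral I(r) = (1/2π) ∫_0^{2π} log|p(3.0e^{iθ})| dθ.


Zeros: -5, -1, -1; r = 3.0.
Inside |z| < r: -1, -1. Outside (|z| ≥ r): -5.
p(0) = 5, so log|p(0)| = log(5) = 1.6094.
Apply Jensen: I(r) = log|p(0)| + Σ_k log(r/|z_k|), summed over zeros inside |z| < r.
  log(r/|z_k|) for z_k = -1: log(3.0/1) = 1.0986
  log(r/|z_k|) for z_k = -1: log(3.0/1) = 1.0986
  Outside zeros (-5) contribute nothing to the Jensen sum.
Sum over inside zeros: 2.1972.
I(r) = log|p(0)| + (inside sum) = 1.6094 + 2.1972 = 3.8067.
Note: since some zeros are outside |z| ≤ r, the simplified n·log(r) form does NOT apply — only the inside zeros contribute.

I(r) ≈ 3.8067.


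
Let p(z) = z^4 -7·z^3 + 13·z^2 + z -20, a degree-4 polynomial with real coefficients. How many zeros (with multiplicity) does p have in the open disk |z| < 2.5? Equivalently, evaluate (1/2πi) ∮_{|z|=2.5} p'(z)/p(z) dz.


The zeros of p are: 4, (2 + 1i), (2 - 1i), -1.
Their magnitudes are: 4, 2.236, 2.236, 1.
Zeros with |z| < R = 2.5: (2 + 1i), (2 - 1i), -1.
Count = 3.
By the argument principle, (1/2πi) ∮_{|z|=R} p'(z)/p(z) dz equals exactly this count.

Number of zeros inside |z| < 2.5: 3.


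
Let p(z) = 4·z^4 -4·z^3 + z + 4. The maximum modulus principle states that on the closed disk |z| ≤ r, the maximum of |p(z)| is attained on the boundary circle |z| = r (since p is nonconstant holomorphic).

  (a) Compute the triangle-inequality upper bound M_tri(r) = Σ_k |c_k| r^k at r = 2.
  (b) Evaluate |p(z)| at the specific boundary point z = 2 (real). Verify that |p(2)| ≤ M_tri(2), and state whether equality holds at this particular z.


Coefficients: c_0 = 4, c_1 = 1, c_2 = 0, c_3 = -4, c_4 = 4. Radius r = 2.
Part (a). Triangle bound: M_tri(r) = Σ_k |c_k| r^k
  = |4|·2^0 + |1|·2^1 + |0|·2^2 + |-4|·2^3 + |4|·2^4
  = 4 + 2 + 0 + 32 + 64 = 102.
This bounds M(r) := max_{|z|=r} |p(z)| from above; equality holds iff all terms c_k z^k can be made to align in phase at a single z on |z|=r.
Part (b). At z = 2 (real, on the circle |z| = r):
  p(2) = (4)·2^0 + (1)·2^1 + (0)·2^2 + (-4)·2^3 + (4)·2^4 = 38.
  |p(2)| = 38.
Check: |p(2)| = 38 ≤ 102 = M_tri(2). ✓ Equality does not hold at z = 2 (the coefficients have mixed signs, so the terms do not all align in phase there).

M_tri(2) = 102; |p(2)| = 38; equality at z=2: no.


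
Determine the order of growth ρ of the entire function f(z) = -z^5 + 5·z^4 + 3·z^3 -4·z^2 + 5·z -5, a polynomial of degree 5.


|f(z)| ≤ Σ|c_k|·r^k = O(r^5) as r → ∞. Polynomial growth is O(e^{r^ε}) for every ε > 0 (since r^5/e^{r^ε} → 0), so ρ ≤ ε for all ε > 0, i.e. ρ = 0. Every nonconstant polynomial has order 0.
Therefore ρ = 0.

Order ρ = 0.


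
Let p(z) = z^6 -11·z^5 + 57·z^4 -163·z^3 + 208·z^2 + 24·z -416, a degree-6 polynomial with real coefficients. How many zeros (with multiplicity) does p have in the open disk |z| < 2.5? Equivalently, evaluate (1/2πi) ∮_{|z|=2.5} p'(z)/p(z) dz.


The zeros of p are: (2 + 2i), (2 - 2i), 4, -1, (2 + 3i), (2 - 3i).
Their magnitudes are: 2.828, 2.828, 4, 1, 3.606, 3.606.
Zeros with |z| < R = 2.5: -1.
Count = 1.
By the argument principle, (1/2πi) ∮_{|z|=R} p'(z)/p(z) dz equals exactly this count.

Number of zeros inside |z| < 2.5: 1.


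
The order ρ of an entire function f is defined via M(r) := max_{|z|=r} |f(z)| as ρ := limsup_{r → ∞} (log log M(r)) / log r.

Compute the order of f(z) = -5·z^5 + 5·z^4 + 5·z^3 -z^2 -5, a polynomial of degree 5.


|f(z)| ≤ Σ|c_k|·r^k = O(r^5) as r → ∞. Polynomial growth is O(e^{r^ε}) for every ε > 0 (since r^5/e^{r^ε} → 0), so ρ ≤ ε for all ε > 0, i.e. ρ = 0. Every nonconstant polynomial has order 0.
Therefore ρ = 0.

Order ρ = 0.


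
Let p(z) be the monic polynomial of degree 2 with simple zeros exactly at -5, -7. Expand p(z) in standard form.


The polynomial is p(z) = ∏_{α ∈ S} (z − α), where S = {-5, -7}.
Expanding the product yields: p(z) = z^2 + 12·z + 35.
The resulting polynomial has degree 2 and real coefficients as required.

p(z) = z^2 + 12·z + 35.


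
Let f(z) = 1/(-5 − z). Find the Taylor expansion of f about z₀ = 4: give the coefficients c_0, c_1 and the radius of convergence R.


Let w = z − z₀, so z = z₀ + w.
Then -5 − z = -5 − (z₀ + w) = (-5 − z₀) − w = -9 − w.
f(z) = 1/(-9 − w) = (1/(-9)) · 1/(1 − w/(-9)) = Σ_{n≥0} w^n / (-9)^(n+1).
So c_n = 1/(-9)^(n+1):
  c_0 = 1/(-9)^1 = -1/9.
  c_1 = 1/(-9)^2 = 1/81.
The series is valid for |w/d| < 1, i.e. |z − z₀| < |d|.
Radius of convergence: R = |-5 − z₀| = |-9| = 9 (distance from z₀ to the singularity z = -5).

c_0 = -1/9, c_1 = 1/81; R = 9.


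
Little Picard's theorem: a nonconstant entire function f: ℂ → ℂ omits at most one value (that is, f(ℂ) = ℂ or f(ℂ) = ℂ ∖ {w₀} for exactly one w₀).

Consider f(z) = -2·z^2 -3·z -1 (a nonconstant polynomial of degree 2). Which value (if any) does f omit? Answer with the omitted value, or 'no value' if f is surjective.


Little Picard bounds the complement of f(ℂ) to at most one point.
For every w ∈ ℂ, the equation p(z) − w = 0 is a nonconstant polynomial in z and hence has at least one root by the fundamental theorem of algebra. So p is surjective onto ℂ, omitting no value.

Omitted value: no value.


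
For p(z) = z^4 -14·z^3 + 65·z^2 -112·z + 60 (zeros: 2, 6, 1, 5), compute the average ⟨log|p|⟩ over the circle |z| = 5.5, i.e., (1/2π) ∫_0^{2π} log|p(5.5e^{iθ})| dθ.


Zeros: 1, 2, 5, 6; r = 5.5.
Inside |z| < r: 1, 2, 5. Outside (|z| ≥ r): 6.
p(0) = 60, so log|p(0)| = log(60) = 4.0943.
Apply Jensen: I(r) = log|p(0)| + Σ_k log(r/|z_k|), summed over zeros inside |z| < r.
  log(r/|z_k|) for z_k = 2: log(5.5/2) = 1.0116
  log(r/|z_k|) for z_k = 1: log(5.5/1) = 1.7047
  log(r/|z_k|) for z_k = 5: log(5.5/5) = 0.0953
  Outside zeros (6) contribute nothing to the Jensen sum.
Sum over inside zeros: 2.8117.
I(r) = log|p(0)| + (inside sum) = 4.0943 + 2.8117 = 6.9060.
Note: since some zeros are outside |z| ≤ r, the simplified n·log(r) form does NOT apply — only the inside zeros contribute.

I(r) ≈ 6.9060.


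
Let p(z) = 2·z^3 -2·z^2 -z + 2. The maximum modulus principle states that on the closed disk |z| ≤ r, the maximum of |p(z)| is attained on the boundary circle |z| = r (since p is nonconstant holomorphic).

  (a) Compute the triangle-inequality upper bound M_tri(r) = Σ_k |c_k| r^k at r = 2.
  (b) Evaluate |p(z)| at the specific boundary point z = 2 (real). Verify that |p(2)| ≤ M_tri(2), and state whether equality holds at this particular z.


Coefficients: c_0 = 2, c_1 = -1, c_2 = -2, c_3 = 2. Radius r = 2.
Part (a). Triangle bound: M_tri(r) = Σ_k |c_k| r^k
  = |2|·2^0 + |-1|·2^1 + |-2|·2^2 + |2|·2^3
  = 2 + 2 + 8 + 16 = 28.
This bounds M(r) := max_{|z|=r} |p(z)| from above; equality holds iff all terms c_k z^k can be made to align in phase at a single z on |z|=r.
Part (b). At z = 2 (real, on the circle |z| = r):
  p(2) = (2)·2^0 + (-1)·2^1 + (-2)·2^2 + (2)·2^3 = 8.
  |p(2)| = 8.
Check: |p(2)| = 8 ≤ 28 = M_tri(2). ✓ Equality does not hold at z = 2 (the coefficients have mixed signs, so the terms do not all align in phase there).

M_tri(2) = 28; |p(2)| = 8; equality at z=2: no.


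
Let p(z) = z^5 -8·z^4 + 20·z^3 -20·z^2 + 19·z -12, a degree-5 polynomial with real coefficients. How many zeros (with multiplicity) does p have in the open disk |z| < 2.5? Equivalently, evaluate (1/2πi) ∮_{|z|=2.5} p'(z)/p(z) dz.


The zeros of p are: 3, 1, (0 + 1i), (0 - 1i), 4.
Their magnitudes are: 3, 1, 1, 1, 4.
Zeros with |z| < R = 2.5: 1, (0 + 1i), (0 - 1i).
Count = 3.
By the argument principle, (1/2πi) ∮_{|z|=R} p'(z)/p(z) dz equals exactly this count.

Number of zeros inside |z| < 2.5: 3.
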